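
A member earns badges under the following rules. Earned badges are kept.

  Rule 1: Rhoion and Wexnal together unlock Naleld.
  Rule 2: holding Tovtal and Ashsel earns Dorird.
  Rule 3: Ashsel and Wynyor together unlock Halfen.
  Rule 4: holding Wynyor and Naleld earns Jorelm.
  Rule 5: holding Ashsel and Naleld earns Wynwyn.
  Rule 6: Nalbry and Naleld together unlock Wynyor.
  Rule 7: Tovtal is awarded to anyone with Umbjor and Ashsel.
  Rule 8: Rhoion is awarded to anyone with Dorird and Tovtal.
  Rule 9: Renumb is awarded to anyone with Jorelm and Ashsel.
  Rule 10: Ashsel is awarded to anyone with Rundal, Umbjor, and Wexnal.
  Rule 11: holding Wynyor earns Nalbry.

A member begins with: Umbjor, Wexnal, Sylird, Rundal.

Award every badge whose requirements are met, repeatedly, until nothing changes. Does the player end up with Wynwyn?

Yes

With Rundal, Umbjor, and Wexnal, Ashsel is earned (Rule 10).
With Umbjor and Ashsel, Tovtal is earned (Rule 7).
With Tovtal and Ashsel, Dorird is earned (Rule 2).
With Dorird and Tovtal, Rhoion is earned (Rule 8).
With Rhoion and Wexnal, Naleld is earned (Rule 1).
With Ashsel and Naleld, Wynwyn is earned (Rule 5).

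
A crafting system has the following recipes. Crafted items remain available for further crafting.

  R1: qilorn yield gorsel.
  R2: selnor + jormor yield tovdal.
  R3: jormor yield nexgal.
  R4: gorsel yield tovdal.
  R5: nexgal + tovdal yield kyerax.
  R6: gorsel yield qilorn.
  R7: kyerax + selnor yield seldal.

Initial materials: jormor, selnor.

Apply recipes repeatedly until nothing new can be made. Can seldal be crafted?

Yes

Using R2, selnor and jormor make tovdal.
jormor → nexgal (R3).
Using R5, nexgal and tovdal make kyerax.
kyerax + selnor → seldal (R7).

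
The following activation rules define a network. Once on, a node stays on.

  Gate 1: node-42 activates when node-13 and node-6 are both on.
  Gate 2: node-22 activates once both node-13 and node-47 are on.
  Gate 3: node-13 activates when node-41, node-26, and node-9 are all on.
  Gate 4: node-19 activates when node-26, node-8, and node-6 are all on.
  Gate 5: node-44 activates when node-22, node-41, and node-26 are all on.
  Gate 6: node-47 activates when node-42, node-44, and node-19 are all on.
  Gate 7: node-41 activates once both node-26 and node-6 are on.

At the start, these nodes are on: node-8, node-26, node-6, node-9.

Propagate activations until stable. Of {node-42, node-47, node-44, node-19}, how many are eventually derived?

2

Gate 7: node-26 and node-6 on → node-41 on.
Gate 4: node-26, node-8, and node-6 on → node-19 on.
Gate 3: node-41, node-26, and node-9 on → node-13 on.
node-13 and node-6 are on, so node-42 activates (Gate 1).
node-42: reached.
node-47 would need node-42, node-44, and node-19 (Gate 6), but node-44 never turns on.
node-44 would need node-22, node-41, and node-26 (Gate 5), but node-22 never turns on.
node-19: reached.
Reached: node-42 and node-19 — 2 of the 4.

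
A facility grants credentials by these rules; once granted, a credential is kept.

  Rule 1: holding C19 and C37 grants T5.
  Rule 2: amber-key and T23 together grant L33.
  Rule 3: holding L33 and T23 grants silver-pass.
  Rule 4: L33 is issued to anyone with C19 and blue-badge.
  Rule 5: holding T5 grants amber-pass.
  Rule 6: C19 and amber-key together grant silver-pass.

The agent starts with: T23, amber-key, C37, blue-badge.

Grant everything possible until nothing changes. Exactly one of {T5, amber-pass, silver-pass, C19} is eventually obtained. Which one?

silver-pass

Holding amber-key and T23 grants L33 (Rule 2).
Holding L33 and T23 grants silver-pass (Rule 3).
amber-pass would need T5 (Rule 5), but T5 is never granted. T5 would need C19 and C37 (Rule 1), but C19 is never granted. No rule produces C19, and it is not given.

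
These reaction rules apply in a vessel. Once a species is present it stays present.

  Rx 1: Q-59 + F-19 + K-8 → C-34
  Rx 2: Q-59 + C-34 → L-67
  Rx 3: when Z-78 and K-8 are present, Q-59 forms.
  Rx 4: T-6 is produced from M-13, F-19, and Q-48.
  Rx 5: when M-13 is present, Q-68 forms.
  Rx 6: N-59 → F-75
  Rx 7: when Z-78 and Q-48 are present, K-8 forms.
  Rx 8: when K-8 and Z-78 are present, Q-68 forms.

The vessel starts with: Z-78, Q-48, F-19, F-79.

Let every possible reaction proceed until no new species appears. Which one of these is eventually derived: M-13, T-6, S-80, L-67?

Z-78 and Q-48 present → K-8 forms (Rx 7).
Z-78 and K-8 present → Q-59 forms (Rx 3).
Q-59, F-19, and K-8 present → C-34 forms (Rx 1).
Q-59 and C-34 present → L-67 forms (Rx 2).
T-6 would need M-13, F-19, and Q-48 (Rx 4), but M-13 never forms. No rule produces M-13, and it is not given. No rule produces S-80, and it is not given.

L-67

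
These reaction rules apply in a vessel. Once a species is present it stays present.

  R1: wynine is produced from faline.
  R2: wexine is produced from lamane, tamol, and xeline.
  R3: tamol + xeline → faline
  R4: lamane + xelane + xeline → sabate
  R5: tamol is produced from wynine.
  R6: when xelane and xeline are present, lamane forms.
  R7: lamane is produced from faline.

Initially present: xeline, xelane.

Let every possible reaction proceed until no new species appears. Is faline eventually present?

No

faline would need tamol and xeline (R3), but tamol never forms.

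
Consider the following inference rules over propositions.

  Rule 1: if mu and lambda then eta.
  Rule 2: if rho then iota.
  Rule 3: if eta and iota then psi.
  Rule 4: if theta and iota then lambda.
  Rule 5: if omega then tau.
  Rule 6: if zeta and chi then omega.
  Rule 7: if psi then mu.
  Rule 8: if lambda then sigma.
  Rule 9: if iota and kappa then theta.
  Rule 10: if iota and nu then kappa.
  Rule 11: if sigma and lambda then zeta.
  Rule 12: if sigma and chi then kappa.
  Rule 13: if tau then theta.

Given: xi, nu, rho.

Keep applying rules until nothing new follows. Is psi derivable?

No

psi would need eta and iota (Rule 3), but eta is never established.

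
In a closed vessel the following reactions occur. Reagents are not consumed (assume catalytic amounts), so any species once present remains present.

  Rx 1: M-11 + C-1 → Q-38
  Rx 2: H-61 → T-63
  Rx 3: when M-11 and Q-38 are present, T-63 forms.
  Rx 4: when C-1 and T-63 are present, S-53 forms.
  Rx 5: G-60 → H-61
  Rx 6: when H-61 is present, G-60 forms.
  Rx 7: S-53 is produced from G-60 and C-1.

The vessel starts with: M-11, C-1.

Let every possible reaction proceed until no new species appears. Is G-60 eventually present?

G-60 would need H-61 (Rx 6), but H-61 never forms.

No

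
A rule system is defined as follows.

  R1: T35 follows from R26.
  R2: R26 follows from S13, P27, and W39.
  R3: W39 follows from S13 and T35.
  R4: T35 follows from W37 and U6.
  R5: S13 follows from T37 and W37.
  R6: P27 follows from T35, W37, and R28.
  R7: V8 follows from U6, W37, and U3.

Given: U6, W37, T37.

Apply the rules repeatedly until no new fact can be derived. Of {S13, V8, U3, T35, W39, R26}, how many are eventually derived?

3

From W37 and U6, R4 gives T35.
From T37 and W37, R5 gives S13.
From S13 and T35, R3 gives W39.
S13: reached.
V8 would need U6, W37, and U3 (R7), but U3 is never established.
No rule produces U3, and it is not given.
T35: reached.
W39: reached.
R26 would need S13, P27, and W39 (R2), but P27 is never established.
Reached: S13, T35, and W39 — 3 of the 6.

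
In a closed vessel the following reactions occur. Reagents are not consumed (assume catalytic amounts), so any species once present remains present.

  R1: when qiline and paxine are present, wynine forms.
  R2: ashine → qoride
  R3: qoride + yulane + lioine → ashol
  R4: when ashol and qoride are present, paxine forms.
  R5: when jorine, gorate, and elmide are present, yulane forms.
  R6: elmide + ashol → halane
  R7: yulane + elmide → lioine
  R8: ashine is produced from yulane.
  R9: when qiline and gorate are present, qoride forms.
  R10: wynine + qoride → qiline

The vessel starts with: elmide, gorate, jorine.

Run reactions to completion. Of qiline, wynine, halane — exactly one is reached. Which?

halane

jorine, gorate, and elmide present → yulane forms (R5).
yulane and elmide present → lioine forms (R7).
yulane present → ashine forms (R8).
ashine present → qoride forms (R2).
qoride, yulane, and lioine present → ashol forms (R3).
elmide and ashol present → halane forms (R6).
wynine would need qiline and paxine (R1), but qiline never forms. qiline would need wynine and qoride (R10), but wynine never forms.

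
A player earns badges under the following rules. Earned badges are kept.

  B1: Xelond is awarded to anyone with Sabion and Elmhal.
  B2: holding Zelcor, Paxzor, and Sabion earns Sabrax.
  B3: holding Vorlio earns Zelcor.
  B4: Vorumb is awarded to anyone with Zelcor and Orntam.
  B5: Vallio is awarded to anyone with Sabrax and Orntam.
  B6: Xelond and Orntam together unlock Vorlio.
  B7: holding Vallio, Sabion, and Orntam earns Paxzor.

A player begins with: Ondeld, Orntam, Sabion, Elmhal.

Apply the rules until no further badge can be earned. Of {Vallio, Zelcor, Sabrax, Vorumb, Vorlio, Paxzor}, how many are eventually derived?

3

With Sabion and Elmhal, Xelond is earned (B1).
With Xelond and Orntam, Vorlio is earned (B6).
With Vorlio, Zelcor is earned (B3).
With Zelcor and Orntam, Vorumb is earned (B4).
Vallio would need Sabrax and Orntam (B5), but Sabrax is never earned.
Zelcor: reached.
Sabrax would need Zelcor, Paxzor, and Sabion (B2), but Paxzor is never earned.
Vorumb: reached.
Vorlio: reached.
Paxzor would need Vallio, Sabion, and Orntam (B7), but Vallio is never earned.
Reached: Zelcor, Vorumb, and Vorlio — 3 of the 6.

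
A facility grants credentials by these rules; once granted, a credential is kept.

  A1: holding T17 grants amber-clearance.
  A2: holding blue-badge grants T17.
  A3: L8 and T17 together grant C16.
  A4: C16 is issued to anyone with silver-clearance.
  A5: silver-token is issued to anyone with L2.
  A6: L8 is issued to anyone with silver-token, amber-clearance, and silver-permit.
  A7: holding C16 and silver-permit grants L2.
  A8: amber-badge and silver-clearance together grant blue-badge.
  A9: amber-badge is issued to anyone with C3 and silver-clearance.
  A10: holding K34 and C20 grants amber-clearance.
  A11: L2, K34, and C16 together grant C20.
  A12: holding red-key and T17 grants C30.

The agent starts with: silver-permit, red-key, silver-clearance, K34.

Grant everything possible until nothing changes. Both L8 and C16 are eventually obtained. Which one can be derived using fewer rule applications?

C16: Holding silver-clearance grants C16 (A4). [1 rule application]
L8: Holding silver-clearance grants C16 (A4). Holding C16 and silver-permit grants L2 (A7). Holding L2, K34, and C16 grants C20 (A11). Holding L2 grants silver-token (A5). Holding K34 and C20 grants amber-clearance (A10). Holding silver-token, amber-clearance, and silver-permit grants L8 (A6). [6 rule applications]
C16 needs fewer.

C16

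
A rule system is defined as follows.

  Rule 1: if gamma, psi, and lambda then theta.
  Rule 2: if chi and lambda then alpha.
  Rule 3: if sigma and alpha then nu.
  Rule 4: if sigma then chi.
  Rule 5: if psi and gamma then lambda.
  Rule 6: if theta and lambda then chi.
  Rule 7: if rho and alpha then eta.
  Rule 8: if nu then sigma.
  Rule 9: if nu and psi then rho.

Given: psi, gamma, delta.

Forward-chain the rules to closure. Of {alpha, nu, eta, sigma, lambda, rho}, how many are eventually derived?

2

From psi and gamma, Rule 5 gives lambda.
gamma, psi, and lambda hold, so theta follows (Rule 1).
theta and lambda hold, so chi follows (Rule 6).
chi and lambda hold, so alpha follows (Rule 2).
alpha: reached.
nu would need sigma and alpha (Rule 3), but sigma is never established.
eta would need rho and alpha (Rule 7), but rho is never established.
sigma would need nu (Rule 8), but nu is never established.
lambda: reached.
rho would need nu and psi (Rule 9), but nu is never established.
Reached: alpha and lambda — 2 of the 6.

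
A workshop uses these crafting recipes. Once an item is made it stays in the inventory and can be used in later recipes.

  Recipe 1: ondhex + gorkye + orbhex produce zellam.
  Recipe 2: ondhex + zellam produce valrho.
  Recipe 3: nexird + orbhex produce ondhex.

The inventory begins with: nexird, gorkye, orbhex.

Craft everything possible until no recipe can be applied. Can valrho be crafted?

Yes

nexird + orbhex → ondhex (Recipe 3).
Using Recipe 1, ondhex, gorkye, and orbhex make zellam.
ondhex + zellam → valrho (Recipe 2).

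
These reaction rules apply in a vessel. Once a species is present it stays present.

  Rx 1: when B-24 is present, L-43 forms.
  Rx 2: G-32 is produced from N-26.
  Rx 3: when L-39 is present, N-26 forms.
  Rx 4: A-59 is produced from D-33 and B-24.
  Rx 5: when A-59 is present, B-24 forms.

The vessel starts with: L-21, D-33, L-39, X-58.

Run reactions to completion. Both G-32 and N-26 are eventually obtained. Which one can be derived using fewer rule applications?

N-26

N-26: L-39 present → N-26 forms (Rx 3). [1 rule application]
G-32: L-39 present → N-26 forms (Rx 3). N-26 present → G-32 forms (Rx 2). [2 rule applications]
N-26 needs fewer.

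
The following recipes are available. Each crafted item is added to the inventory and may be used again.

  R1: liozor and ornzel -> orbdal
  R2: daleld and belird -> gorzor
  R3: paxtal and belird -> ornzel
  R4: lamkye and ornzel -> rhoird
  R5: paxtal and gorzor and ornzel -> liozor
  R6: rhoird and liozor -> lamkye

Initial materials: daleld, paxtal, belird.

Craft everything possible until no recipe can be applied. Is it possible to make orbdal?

Yes

Using R3, paxtal and belird make ornzel.
Using R2, daleld and belird make gorzor.
Using R5, paxtal, gorzor, and ornzel make liozor.
liozor and ornzel -> orbdal (R1).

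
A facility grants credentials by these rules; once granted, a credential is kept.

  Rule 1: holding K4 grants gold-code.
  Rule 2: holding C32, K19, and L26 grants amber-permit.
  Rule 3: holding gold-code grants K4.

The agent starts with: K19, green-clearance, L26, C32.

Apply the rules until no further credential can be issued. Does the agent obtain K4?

K4 would need gold-code (Rule 3), but gold-code is never granted.

No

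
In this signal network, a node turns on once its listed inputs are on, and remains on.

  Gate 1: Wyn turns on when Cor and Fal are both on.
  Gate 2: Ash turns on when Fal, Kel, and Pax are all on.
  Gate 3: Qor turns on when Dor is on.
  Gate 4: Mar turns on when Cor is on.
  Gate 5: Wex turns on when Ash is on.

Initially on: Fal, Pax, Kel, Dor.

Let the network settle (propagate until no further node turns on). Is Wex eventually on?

Fal, Kel, and Pax are on, so Ash turns on (Gate 2).
Gate 5: Ash on → Wex on.

Yes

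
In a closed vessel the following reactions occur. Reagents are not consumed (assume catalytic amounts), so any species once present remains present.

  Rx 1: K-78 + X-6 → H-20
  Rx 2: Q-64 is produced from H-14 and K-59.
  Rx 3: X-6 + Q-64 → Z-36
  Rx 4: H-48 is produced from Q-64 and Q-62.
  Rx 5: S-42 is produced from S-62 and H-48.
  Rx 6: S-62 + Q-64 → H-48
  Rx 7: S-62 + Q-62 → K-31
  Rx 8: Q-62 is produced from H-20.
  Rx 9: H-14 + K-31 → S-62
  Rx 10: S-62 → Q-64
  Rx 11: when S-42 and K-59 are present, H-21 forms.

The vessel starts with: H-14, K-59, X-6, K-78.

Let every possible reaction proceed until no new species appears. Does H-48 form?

Yes

K-78 and X-6 present → H-20 forms (Rx 1).
H-14 and K-59 present → Q-64 forms (Rx 2).
H-20 present → Q-62 forms (Rx 8).
Q-64 and Q-62 present → H-48 forms (Rx 4).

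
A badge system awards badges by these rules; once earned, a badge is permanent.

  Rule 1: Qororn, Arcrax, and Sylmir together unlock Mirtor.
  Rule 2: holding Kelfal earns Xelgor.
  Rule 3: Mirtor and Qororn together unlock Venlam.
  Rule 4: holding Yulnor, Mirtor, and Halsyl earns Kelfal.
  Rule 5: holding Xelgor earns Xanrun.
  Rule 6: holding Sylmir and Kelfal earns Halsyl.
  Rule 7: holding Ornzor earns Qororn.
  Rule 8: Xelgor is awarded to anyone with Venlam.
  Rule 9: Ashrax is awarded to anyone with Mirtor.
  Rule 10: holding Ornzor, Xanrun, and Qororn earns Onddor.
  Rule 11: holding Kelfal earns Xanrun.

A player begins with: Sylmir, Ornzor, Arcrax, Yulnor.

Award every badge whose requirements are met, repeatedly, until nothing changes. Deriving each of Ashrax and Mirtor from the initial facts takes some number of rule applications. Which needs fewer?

Mirtor: With Ornzor, Qororn is earned (Rule 7). With Qororn, Arcrax, and Sylmir, Mirtor is earned (Rule 1). [2 rule applications]
Ashrax: With Ornzor, Qororn is earned (Rule 7). With Qororn, Arcrax, and Sylmir, Mirtor is earned (Rule 1). With Mirtor, Ashrax is earned (Rule 9). [3 rule applications]
Mirtor needs fewer.

Mirtor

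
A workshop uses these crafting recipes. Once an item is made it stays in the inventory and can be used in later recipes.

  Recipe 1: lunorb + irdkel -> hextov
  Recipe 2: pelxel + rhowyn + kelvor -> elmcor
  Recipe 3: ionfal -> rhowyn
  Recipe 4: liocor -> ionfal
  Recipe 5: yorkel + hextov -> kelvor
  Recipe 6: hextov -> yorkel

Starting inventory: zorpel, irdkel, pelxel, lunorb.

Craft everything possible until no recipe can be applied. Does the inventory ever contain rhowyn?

rhowyn would need ionfal (Recipe 3), but ionfal is never obtained.

No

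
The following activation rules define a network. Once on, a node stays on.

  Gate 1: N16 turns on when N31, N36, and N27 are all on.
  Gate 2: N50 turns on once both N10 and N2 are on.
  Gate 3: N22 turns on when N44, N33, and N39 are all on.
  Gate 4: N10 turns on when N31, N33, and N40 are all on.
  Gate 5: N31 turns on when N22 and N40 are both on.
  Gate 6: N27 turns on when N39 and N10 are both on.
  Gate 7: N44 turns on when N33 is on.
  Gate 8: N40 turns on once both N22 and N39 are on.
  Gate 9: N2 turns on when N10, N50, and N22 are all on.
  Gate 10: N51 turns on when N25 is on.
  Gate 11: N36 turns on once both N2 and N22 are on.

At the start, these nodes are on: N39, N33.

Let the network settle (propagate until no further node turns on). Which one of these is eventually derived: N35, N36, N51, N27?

N27

Gate 7: N33 on → N44 on.
Gate 3: N44, N33, and N39 on → N22 on.
Gate 8: N22 and N39 on → N40 on.
Gate 5: N22 and N40 on → N31 on.
N31, N33, and N40 are on, so N10 turns on (Gate 4).
N39 and N10 are on, so N27 turns on (Gate 6).
N36 would need N2 and N22 (Gate 11), but N2 never turns on. N51 would need N25 (Gate 10), but N25 never turns on. No rule produces N35, and it is not given.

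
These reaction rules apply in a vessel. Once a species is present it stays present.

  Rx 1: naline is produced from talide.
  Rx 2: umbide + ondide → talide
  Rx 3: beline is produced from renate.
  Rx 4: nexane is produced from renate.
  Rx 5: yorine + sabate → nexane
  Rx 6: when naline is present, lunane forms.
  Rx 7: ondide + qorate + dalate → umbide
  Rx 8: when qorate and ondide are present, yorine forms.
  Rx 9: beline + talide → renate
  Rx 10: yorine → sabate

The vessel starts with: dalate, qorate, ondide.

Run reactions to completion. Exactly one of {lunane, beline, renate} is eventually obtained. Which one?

lunane

ondide, qorate, and dalate present → umbide forms (Rx 7).
umbide and ondide present → talide forms (Rx 2).
talide present → naline forms (Rx 1).
naline present → lunane forms (Rx 6).
beline would need renate (Rx 3), but renate never forms. renate would need beline and talide (Rx 9), but beline never forms.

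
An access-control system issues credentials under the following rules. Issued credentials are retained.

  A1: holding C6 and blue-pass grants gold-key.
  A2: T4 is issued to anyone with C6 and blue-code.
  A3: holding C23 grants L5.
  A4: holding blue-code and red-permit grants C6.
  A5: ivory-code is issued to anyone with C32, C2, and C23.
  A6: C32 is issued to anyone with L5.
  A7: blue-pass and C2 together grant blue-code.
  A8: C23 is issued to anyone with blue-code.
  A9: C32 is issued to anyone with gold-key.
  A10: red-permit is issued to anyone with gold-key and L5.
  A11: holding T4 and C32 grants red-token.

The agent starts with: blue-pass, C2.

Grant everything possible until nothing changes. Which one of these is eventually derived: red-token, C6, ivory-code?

Holding blue-pass and C2 grants blue-code (A7).
Holding blue-code grants C23 (A8).
Holding C23 grants L5 (A3).
Holding L5 grants C32 (A6).
Holding C32, C2, and C23 grants ivory-code (A5).
C6 would need blue-code and red-permit (A4), but red-permit is never granted. red-token would need T4 and C32 (A11), but T4 is never granted.

ivory-code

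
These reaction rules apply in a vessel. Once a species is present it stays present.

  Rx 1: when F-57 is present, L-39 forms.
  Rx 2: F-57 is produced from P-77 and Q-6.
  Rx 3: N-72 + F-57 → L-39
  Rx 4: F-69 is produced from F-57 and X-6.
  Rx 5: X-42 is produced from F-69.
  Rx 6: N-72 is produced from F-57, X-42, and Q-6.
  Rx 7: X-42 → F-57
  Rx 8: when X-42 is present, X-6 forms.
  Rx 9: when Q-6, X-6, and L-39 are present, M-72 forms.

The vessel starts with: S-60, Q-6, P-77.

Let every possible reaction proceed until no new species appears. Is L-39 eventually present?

P-77 and Q-6 present → F-57 forms (Rx 2).
F-57 present → L-39 forms (Rx 1).

Yes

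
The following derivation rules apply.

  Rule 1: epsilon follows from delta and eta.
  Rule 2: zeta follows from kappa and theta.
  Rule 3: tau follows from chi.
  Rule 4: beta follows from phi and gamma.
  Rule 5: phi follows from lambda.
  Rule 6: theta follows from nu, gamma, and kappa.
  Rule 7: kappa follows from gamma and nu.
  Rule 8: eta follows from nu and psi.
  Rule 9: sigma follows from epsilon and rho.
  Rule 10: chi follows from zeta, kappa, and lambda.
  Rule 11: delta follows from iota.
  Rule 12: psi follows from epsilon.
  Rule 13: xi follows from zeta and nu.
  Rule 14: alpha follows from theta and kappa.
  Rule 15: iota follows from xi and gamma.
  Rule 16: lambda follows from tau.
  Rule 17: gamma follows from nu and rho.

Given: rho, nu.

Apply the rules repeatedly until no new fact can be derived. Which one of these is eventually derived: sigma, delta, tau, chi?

From nu and rho, Rule 17 gives gamma.
gamma and nu hold, so kappa follows (Rule 7).
nu, gamma, and kappa hold, so theta follows (Rule 6).
kappa and theta hold, so zeta follows (Rule 2).
From zeta and nu, Rule 13 gives xi.
xi and gamma hold, so iota follows (Rule 15).
From iota, Rule 11 gives delta.
sigma would need epsilon and rho (Rule 9), but epsilon is never established. tau would need chi (Rule 3), but chi is never established. chi would need zeta, kappa, and lambda (Rule 10), but lambda is never established.

delta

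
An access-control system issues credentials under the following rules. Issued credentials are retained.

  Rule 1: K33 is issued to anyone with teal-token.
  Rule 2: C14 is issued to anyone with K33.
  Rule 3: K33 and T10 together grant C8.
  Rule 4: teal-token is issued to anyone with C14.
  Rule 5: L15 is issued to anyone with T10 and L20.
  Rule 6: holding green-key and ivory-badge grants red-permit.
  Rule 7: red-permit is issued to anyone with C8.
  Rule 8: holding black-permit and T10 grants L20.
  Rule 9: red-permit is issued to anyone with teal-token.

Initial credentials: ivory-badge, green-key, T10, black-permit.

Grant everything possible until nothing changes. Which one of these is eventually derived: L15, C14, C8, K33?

L15

Holding black-permit and T10 grants L20 (Rule 8).
Holding T10 and L20 grants L15 (Rule 5).
C14 would need K33 (Rule 2), but K33 is never granted. K33 would need teal-token (Rule 1), but teal-token is never granted. C8 would need K33 and T10 (Rule 3), but K33 is never granted.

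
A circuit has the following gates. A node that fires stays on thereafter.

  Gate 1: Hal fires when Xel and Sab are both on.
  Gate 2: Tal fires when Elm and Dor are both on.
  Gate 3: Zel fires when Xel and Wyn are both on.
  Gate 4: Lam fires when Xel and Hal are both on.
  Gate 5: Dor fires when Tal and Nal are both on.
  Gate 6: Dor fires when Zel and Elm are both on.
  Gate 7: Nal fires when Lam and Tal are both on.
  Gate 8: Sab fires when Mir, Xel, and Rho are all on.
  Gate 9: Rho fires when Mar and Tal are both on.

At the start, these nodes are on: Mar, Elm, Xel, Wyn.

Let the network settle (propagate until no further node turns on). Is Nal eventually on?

Nal would need Lam and Tal (Gate 7), but Lam never turns on.

No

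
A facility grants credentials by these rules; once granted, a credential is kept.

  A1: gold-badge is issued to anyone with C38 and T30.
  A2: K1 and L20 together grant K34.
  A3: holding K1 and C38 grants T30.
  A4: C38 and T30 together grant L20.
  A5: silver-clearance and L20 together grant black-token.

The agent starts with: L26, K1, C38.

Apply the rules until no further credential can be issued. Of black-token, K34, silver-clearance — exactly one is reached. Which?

K34

Holding K1 and C38 grants T30 (A3).
Holding C38 and T30 grants L20 (A4).
Holding K1 and L20 grants K34 (A2).
No rule produces silver-clearance, and it is not given. black-token would need silver-clearance and L20 (A5), but silver-clearance is never granted.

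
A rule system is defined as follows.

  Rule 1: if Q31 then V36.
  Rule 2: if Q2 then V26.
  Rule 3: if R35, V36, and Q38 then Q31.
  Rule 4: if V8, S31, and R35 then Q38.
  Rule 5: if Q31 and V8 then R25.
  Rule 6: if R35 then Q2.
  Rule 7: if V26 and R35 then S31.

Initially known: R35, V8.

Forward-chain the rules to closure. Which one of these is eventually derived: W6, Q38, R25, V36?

R35 holds, so Q2 follows (Rule 6).
From Q2, Rule 2 gives V26.
From V26 and R35, Rule 7 gives S31.
From V8, S31, and R35, Rule 4 gives Q38.
V36 would need Q31 (Rule 1), but Q31 is never established. R25 would need Q31 and V8 (Rule 5), but Q31 is never established. No rule produces W6, and it is not given.

Q38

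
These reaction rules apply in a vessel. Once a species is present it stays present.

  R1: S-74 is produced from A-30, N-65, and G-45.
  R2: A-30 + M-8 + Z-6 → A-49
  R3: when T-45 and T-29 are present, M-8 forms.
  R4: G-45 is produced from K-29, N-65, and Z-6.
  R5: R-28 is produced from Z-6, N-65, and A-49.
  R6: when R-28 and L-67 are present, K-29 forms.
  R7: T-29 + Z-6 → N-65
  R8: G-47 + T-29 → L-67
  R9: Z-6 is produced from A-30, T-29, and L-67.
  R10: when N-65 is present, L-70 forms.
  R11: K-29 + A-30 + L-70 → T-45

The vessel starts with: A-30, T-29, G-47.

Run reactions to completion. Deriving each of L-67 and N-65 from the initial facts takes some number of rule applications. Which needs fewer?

L-67: G-47 and T-29 present → L-67 forms (R8). [1 rule application]
N-65: G-47 and T-29 present → L-67 forms (R8). A-30, T-29, and L-67 present → Z-6 forms (R9). T-29 and Z-6 present → N-65 forms (R7). [3 rule applications]
L-67 needs fewer.

L-67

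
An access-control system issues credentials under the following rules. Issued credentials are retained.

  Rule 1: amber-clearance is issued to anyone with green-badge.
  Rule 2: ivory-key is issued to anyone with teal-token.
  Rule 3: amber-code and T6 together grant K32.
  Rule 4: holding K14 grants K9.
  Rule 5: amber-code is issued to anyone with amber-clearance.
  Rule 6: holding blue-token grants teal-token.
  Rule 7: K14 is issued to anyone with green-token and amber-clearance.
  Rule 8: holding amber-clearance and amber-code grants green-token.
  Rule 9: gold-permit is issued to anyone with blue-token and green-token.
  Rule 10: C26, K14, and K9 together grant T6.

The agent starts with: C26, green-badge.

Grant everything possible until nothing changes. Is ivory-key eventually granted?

No

ivory-key would need teal-token (Rule 2), but teal-token is never granted.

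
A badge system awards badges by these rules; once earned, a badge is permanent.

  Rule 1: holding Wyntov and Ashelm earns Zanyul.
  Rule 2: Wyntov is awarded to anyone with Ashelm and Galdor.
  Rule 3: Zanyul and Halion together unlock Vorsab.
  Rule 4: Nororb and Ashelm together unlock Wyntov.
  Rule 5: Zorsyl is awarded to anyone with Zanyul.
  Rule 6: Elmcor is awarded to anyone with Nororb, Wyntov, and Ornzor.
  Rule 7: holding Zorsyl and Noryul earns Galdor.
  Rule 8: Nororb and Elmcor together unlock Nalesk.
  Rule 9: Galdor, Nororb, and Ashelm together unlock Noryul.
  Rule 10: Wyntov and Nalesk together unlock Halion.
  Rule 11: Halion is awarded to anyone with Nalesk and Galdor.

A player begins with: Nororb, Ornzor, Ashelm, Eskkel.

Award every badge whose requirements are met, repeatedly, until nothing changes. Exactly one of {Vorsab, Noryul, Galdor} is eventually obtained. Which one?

Vorsab

With Nororb and Ashelm, Wyntov is earned (Rule 4).
With Nororb, Wyntov, and Ornzor, Elmcor is earned (Rule 6).
With Wyntov and Ashelm, Zanyul is earned (Rule 1).
With Nororb and Elmcor, Nalesk is earned (Rule 8).
With Wyntov and Nalesk, Halion is earned (Rule 10).
With Zanyul and Halion, Vorsab is earned (Rule 3).
Galdor would need Zorsyl and Noryul (Rule 7), but Noryul is never earned. Noryul would need Galdor, Nororb, and Ashelm (Rule 9), but Galdor is never earned.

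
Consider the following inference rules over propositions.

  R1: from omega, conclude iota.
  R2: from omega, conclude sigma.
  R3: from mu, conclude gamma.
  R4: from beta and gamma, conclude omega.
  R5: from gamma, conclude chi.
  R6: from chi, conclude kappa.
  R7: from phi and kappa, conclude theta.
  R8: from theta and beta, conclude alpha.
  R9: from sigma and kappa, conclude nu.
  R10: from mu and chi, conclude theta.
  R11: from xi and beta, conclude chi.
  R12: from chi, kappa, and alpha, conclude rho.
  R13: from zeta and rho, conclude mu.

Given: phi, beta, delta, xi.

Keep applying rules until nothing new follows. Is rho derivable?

Yes

From xi and beta, R11 gives chi.
From chi, R6 gives kappa.
phi and kappa hold, so theta follows (R7).
theta and beta hold, so alpha follows (R8).
chi, kappa, and alpha hold, so rho follows (R12).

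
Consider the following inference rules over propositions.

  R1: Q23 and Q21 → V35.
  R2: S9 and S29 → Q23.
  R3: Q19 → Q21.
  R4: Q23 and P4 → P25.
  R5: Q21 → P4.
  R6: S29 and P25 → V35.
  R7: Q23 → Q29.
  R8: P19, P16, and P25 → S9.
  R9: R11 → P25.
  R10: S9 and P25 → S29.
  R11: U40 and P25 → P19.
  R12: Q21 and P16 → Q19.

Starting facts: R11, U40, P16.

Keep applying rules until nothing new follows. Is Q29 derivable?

R11 holds, so P25 follows (R9).
From U40 and P25, R11 gives P19.
From P19, P16, and P25, R8 gives S9.
S9 and P25 hold, so S29 follows (R10).
From S9 and S29, R2 gives Q23.
Q23 holds, so Q29 follows (R7).

Yes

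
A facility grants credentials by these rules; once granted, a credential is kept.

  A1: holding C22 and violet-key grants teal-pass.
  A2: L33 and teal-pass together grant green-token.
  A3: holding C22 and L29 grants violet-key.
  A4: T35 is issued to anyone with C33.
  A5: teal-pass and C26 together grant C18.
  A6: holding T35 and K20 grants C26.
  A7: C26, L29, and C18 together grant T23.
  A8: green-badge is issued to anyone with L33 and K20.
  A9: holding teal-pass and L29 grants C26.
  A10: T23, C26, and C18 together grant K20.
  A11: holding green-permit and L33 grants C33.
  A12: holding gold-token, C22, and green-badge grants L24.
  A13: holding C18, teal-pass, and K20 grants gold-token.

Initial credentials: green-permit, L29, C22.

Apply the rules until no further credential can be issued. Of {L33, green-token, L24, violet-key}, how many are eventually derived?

1

Holding C22 and L29 grants violet-key (A3).
No rule produces L33, and it is not given.
green-token would need L33 and teal-pass (A2), but L33 is never granted.
L24 would need gold-token, C22, and green-badge (A12), but green-badge is never granted.
violet-key: reached.
Reached: violet-key — 1 of the 4.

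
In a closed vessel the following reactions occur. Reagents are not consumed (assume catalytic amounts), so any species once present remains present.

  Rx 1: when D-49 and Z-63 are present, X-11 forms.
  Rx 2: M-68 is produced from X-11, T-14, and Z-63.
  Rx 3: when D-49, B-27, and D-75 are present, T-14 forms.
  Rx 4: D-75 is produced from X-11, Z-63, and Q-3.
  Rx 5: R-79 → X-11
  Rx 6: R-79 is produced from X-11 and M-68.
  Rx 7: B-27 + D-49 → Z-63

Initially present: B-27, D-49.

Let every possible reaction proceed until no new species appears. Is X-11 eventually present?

B-27 and D-49 present → Z-63 forms (Rx 7).
D-49 and Z-63 present → X-11 forms (Rx 1).

Yes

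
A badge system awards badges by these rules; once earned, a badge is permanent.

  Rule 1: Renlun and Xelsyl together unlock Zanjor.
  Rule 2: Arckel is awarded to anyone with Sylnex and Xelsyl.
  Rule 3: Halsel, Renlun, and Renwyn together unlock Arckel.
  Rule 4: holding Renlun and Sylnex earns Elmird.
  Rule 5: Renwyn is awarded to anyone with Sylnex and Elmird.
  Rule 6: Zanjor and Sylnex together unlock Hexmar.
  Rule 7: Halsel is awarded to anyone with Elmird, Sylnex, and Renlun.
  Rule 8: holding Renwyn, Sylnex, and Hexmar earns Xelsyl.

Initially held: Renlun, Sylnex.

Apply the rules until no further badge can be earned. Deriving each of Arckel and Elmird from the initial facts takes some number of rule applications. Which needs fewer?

Elmird

Elmird: With Renlun and Sylnex, Elmird is earned (Rule 4). [1 rule application]
Arckel: With Renlun and Sylnex, Elmird is earned (Rule 4). With Elmird, Sylnex, and Renlun, Halsel is earned (Rule 7). With Sylnex and Elmird, Renwyn is earned (Rule 5). With Halsel, Renlun, and Renwyn, Arckel is earned (Rule 3). [4 rule applications]
Elmird needs fewer.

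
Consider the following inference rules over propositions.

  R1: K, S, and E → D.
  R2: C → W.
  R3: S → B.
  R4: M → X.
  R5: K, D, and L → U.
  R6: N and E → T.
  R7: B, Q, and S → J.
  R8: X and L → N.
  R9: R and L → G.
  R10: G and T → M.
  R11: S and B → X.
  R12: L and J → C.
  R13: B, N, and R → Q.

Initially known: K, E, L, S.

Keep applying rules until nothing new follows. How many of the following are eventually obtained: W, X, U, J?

From K, S, and E, R1 gives D.
S holds, so B follows (R3).
S and B hold, so X follows (R11).
K, D, and L hold, so U follows (R5).
W would need C (R2), but C is never established.
X: reached.
U: reached.
J would need B, Q, and S (R7), but Q is never established.
Reached: X and U — 2 of the 4.

2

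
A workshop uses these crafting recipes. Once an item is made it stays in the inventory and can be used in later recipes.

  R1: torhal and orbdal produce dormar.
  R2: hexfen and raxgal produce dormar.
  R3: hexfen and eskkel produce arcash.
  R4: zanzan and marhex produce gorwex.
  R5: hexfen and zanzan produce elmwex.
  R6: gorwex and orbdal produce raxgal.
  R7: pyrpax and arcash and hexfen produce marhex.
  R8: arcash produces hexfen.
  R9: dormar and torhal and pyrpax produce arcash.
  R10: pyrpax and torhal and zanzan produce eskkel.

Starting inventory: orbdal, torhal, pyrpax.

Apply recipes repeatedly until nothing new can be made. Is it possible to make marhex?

Yes

torhal and orbdal → dormar (R1).
Using R9, dormar, torhal, and pyrpax make arcash.
arcash → hexfen (R8).
pyrpax and arcash and hexfen → marhex (R7).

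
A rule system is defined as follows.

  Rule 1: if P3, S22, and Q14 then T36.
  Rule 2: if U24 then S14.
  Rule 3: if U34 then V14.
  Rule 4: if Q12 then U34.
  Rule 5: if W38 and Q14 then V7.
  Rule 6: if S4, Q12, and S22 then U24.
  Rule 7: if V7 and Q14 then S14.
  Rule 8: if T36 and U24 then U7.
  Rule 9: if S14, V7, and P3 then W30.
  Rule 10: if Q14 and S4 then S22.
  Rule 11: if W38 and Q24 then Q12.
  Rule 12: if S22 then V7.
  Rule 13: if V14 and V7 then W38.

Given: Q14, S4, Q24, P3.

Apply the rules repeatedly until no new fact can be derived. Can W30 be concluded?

From Q14 and S4, Rule 10 gives S22.
From S22, Rule 12 gives V7.
From V7 and Q14, Rule 7 gives S14.
From S14, V7, and P3, Rule 9 gives W30.

Yes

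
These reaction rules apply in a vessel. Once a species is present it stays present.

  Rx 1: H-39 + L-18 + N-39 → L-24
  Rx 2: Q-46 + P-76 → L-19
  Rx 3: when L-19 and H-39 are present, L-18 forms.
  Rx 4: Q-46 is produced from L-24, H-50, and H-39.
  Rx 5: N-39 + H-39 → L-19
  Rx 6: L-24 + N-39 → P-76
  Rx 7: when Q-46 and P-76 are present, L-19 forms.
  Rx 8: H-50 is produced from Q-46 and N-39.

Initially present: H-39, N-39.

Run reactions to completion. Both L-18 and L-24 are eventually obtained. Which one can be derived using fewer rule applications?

L-18: N-39 and H-39 present → L-19 forms (Rx 5). L-19 and H-39 present → L-18 forms (Rx 3). [2 rule applications]
L-24: N-39 and H-39 present → L-19 forms (Rx 5). L-19 and H-39 present → L-18 forms (Rx 3). H-39, L-18, and N-39 present → L-24 forms (Rx 1). [3 rule applications]
L-18 needs fewer.

L-18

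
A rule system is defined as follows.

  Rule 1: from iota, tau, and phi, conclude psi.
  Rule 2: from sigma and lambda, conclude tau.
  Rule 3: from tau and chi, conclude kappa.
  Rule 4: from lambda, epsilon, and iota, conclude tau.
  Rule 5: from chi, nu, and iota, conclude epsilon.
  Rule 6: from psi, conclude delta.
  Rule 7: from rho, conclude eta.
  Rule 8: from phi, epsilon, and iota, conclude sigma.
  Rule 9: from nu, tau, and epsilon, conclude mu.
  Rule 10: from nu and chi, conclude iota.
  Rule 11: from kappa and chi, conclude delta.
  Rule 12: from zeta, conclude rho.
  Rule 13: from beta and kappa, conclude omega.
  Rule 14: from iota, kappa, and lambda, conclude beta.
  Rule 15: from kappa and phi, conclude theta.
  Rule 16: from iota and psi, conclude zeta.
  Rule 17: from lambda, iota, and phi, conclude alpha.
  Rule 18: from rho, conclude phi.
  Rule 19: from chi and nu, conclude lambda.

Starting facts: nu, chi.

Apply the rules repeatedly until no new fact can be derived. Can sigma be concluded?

No

sigma would need phi, epsilon, and iota (Rule 8), but phi is never established.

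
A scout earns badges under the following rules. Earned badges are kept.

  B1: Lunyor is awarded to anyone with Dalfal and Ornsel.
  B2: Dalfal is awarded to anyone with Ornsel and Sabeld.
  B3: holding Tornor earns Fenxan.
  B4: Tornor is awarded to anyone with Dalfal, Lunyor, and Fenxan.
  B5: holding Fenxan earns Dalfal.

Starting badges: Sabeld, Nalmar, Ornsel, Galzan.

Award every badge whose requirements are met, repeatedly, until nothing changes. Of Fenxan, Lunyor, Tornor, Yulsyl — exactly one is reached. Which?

With Ornsel and Sabeld, Dalfal is earned (B2).
With Dalfal and Ornsel, Lunyor is earned (B1).
Tornor would need Dalfal, Lunyor, and Fenxan (B4), but Fenxan is never earned. Fenxan would need Tornor (B3), but Tornor is never earned. No rule produces Yulsyl, and it is not given.

Lunyor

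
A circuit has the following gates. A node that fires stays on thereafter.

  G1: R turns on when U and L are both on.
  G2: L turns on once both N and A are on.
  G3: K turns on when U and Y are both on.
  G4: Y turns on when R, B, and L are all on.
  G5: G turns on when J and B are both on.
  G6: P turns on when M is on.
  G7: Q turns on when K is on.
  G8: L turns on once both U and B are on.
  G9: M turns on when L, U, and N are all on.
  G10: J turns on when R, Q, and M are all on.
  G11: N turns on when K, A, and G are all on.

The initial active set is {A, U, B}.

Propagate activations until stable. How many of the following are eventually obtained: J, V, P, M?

J would need R, Q, and M (G10), but M never turns on.
No rule produces V, and it is not given.
P would need M (G6), but M never turns on.
M would need L, U, and N (G9), but N never turns on.
None of the 4 are reached.

0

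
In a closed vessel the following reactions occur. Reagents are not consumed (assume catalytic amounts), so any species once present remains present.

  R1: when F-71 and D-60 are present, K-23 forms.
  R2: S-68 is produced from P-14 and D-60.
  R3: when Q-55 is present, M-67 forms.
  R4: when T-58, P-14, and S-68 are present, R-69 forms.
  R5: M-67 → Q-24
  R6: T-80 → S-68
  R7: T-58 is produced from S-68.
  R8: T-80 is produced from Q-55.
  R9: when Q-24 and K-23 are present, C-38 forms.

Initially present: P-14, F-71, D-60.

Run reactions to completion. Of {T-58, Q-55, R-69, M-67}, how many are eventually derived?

2

P-14 and D-60 present → S-68 forms (R2).
S-68 present → T-58 forms (R7).
T-58, P-14, and S-68 present → R-69 forms (R4).
T-58: reached.
No rule produces Q-55, and it is not given.
R-69: reached.
M-67 would need Q-55 (R3), but Q-55 never forms.
Reached: T-58 and R-69 — 2 of the 4.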